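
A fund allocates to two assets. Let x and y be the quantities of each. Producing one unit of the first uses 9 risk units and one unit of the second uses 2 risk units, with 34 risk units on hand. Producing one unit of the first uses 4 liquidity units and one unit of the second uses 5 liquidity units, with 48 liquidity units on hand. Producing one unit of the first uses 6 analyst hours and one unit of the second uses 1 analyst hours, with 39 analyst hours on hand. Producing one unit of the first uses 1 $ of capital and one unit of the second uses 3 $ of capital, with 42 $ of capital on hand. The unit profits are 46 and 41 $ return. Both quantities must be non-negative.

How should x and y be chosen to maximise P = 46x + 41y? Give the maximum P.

x = 2, y = 8, maximum P = 420

Feasible corners and P = 46x + 41y:
  (0, 0) → P = 0
  (0, 48/5) → P = 1968/5
  (34/9, 0) → P = 1564/9
  (2, 8) → P = 420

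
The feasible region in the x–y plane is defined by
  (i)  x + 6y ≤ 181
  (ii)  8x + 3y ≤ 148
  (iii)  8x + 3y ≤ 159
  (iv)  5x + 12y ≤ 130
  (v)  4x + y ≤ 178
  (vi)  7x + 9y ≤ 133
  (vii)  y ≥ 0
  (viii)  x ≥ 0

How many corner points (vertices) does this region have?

Of the 27 pairwise boundary intersections, those satisfying every inequality are:
  (311/17, 28/51)
  (37/2, 0)
  (142/13, 245/39)
  (0, 65/6)
  (0, 0)

5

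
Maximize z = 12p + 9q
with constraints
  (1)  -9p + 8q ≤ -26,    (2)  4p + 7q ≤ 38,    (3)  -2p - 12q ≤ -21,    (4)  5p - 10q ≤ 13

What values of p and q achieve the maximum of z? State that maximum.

Corner points and z = 12p + 9q:
  (486/95, 238/95) → z = 7974/95
  (120/31, 137/124) → z = 6993/124
  (157/25, 46/25) → z = 2298/25
  (183/40, 79/80) → z = 5103/80

p = 157/25, q = 46/25, maximum z = 2298/25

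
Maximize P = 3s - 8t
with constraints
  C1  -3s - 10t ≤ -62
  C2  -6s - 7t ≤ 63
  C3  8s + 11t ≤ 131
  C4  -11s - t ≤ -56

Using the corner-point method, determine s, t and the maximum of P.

Vertices and P = 3s - 8t:
  (628/47, 103/47) → P = 1060/47
  (498/107, 514/107) → P = -2618/107
  (485/113, 993/113) → P = -6489/113

At the optimal vertex, -3s - 10t = -62 and 8s + 11t = 131.
Solving simultaneously gives s = 628/47, t = 103/47.

s = 628/47, t = 103/47, maximum P = 1060/47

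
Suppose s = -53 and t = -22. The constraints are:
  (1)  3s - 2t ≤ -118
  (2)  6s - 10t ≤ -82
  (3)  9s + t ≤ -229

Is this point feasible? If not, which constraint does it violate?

Constraint (1): 3s - 2t = -115, which is not ≤ -118. All other constraints are satisfied.

not feasible — violates (1)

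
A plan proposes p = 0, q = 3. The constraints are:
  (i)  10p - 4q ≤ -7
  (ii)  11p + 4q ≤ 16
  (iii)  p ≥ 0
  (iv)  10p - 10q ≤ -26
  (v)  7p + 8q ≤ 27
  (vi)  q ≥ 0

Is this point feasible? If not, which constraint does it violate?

feasible

(i): -12 ≤ -7 ✓
(ii): 12 ≤ 16 ✓
(iii): 0 ≥ 0 ✓
(iv): -30 ≤ -26 ✓
(v): 24 ≤ 27 ✓
(vi): 3 ≥ 0 ✓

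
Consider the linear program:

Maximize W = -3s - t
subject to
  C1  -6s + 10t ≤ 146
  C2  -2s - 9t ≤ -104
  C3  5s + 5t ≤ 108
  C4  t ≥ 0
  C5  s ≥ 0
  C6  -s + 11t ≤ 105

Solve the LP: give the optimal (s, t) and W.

Extreme points and W = -3s - t:
  (452/35, 304/35) → W = -332/7
  (199/31, 314/31) → W = -911/31
  (221/20, 211/20) → W = -437/10

The binding constraints are -2s - 9t = -104 and -s + 11t = 105.
Solving simultaneously gives s = 199/31, t = 314/31.

s = 199/31, t = 314/31, maximum W = -911/31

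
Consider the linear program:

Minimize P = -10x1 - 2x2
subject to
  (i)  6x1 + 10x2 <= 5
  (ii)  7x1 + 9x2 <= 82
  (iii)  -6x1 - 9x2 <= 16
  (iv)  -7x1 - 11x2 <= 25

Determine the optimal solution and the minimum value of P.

x1 = 161/2, x2 = -107/2, minimum P = -698

Extreme points and P = -10x1 - 2x2:
  (775/16, -457/16) → P = -1709/4
  (-205/6, 21) → P = 899/3
  (161/2, -107/2) → P = -698
  (49/3, -38/3) → P = -138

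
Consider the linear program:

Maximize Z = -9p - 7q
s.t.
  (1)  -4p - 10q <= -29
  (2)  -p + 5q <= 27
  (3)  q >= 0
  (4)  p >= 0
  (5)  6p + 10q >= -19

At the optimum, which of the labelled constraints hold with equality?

(1) and (4)

Vertices and Z = -9p - 7q:
  (29/4, 0) → Z = -261/4
  (0, 29/10) → Z = -203/10
  (0, 27/5) → Z = -189/5
The feasible region is unbounded (it extends along (5, 1), (1, 0)), but Z strictly decreases along every unbounded feasible direction, so there is no improving ray and the maximum is attained at a vertex.

The maximum is at (0, 29/10). Substituting into each constraint, equality holds for (1) and (4); the remaining constraints have slack.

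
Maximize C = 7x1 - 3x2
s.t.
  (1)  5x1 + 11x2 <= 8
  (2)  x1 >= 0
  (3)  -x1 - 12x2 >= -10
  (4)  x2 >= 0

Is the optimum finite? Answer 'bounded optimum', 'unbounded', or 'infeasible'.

bounded optimum

Corner points and C = 7x1 - 3x2:
  (0, 8/11) → C = -24/11
  (8/5, 0) → C = 56/5
  (0, 0) → C = 0
The feasible region has finitely many vertices and no improving ray; the maximum is 56/5 at (8/5, 0).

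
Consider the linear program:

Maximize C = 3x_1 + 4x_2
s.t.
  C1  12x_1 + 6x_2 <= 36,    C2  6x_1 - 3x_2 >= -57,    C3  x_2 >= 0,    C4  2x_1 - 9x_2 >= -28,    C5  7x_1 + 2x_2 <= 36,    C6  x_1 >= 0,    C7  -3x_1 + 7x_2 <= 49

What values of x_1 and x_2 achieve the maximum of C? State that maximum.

x_1 = 13/10, x_2 = 17/5, maximum C = 35/2

The binding constraints are 12x_1 + 6x_2 = 36 and 2x_1 - 9x_2 = -28.
Solving simultaneously gives x_1 = 13/10, x_2 = 17/5.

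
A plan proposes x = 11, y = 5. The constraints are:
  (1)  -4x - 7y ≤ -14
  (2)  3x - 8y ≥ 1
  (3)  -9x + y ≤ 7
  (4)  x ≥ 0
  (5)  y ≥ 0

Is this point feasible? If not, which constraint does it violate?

not feasible — violates (2)

Constraint (2): 3x - 8y = -7, which is not ≥ 1. All other constraints are satisfied.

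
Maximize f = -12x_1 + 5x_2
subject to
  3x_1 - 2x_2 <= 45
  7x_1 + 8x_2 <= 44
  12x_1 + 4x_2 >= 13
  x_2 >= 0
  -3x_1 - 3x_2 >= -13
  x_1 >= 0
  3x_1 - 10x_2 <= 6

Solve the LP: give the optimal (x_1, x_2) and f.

x_1 = 0, x_2 = 13/3, maximum f = 65/3

At the optimal vertex, -3x_1 - 3x_2 = -13 and x_1 = 0.
Solving simultaneously gives x_1 = 0, x_2 = 13/3.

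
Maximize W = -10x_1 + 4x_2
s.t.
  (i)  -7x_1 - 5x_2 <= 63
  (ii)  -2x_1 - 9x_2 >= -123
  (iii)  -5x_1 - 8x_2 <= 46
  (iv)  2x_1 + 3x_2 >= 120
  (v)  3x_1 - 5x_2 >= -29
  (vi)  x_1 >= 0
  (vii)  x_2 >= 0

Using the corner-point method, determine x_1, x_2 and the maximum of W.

x_1 = 237/4, x_2 = 1/2, maximum W = -1181/2

Corner points and W = -10x_1 + 4x_2:
  (237/4, 1/2) → W = -1181/2
  (123/2, 0) → W = -615
  (60, 0) → W = -600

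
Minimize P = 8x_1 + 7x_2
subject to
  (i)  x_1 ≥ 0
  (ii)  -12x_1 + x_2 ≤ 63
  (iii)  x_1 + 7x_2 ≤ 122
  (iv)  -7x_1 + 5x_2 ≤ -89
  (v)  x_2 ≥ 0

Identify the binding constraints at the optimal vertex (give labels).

(iv) and (v)

Feasible corners and P = 8x_1 + 7x_2:
  (137/6, 85/6) → P = 1691/6
  (122, 0) → P = 976
  (89/7, 0) → P = 712/7

The minimum is at (89/7, 0). Substituting into each constraint, equality holds for (iv) and (v); the remaining constraints have slack.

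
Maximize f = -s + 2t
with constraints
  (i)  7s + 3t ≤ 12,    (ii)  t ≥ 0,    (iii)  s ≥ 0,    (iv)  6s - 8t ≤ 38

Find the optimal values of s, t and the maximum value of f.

Feasible corners and f = -s + 2t:
  (12/7, 0) → f = -12/7
  (0, 4) → f = 8
  (0, 0) → f = 0

At the optimal vertex, 7s + 3t = 12 and s = 0.
Solving simultaneously gives s = 0, t = 4.

s = 0, t = 4, maximum f = 8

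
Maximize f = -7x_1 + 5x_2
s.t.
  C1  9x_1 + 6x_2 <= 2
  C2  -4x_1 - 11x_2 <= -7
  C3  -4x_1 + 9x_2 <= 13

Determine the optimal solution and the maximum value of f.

Extreme points and f = -7x_1 + 5x_2:
  (-4/15, 11/15) → f = 83/15
  (-4/7, 25/21) → f = 209/21
  (-1, 1) → f = 12

The optimum lies where -4x_1 - 11x_2 = -7 and -4x_1 + 9x_2 = 13.
Solving simultaneously gives x_1 = -1, x_2 = 1.

x_1 = -1, x_2 = 1, maximum f = 12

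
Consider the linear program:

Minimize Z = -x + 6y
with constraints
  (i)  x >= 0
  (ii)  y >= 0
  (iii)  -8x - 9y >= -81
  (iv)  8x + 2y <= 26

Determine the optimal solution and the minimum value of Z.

x = 13/4, y = 0, minimum Z = -13/4

Corner points and Z = -x + 6y:
  (0, 0) → Z = 0
  (0, 9) → Z = 54
  (13/4, 0) → Z = -13/4
  (9/7, 55/7) → Z = 321/7

At the optimal vertex, y = 0 and 8x + 2y = 26.
Solving simultaneously gives x = 13/4, y = 0.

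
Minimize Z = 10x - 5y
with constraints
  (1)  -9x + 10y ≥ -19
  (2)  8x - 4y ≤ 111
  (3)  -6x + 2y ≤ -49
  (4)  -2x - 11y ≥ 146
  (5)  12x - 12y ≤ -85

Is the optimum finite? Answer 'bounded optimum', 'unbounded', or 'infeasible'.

The boundaries -9x + 10y = -19 and 12x - 12y = -85 meet at (-539/6, -331/4), but that point violates -6x + 2y ≤ -49. Every candidate vertex is excluded by some other constraint, so the feasible region is empty.

infeasible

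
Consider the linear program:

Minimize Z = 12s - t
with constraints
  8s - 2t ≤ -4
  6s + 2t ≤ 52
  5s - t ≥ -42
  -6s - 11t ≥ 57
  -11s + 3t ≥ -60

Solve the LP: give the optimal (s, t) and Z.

Corner points and Z = 12s - t:
  (-40, -158) → Z = -322
  (-79/50, -108/25) → Z = -366/25
  (-519/61, -33/61) → Z = -6195/61

The binding constraints are 8s - 2t = -4 and 5s - t = -42.
Solving simultaneously gives s = -40, t = -158.

s = -40, t = -158, minimum Z = -322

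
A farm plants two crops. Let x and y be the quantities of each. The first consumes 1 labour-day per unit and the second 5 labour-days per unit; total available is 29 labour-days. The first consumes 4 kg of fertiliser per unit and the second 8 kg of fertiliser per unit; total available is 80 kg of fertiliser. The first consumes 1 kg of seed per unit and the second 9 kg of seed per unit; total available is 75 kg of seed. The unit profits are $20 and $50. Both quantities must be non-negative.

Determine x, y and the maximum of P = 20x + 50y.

The optimum lies where x + 5y = 29 and 4x + 8y = 80.
Solving simultaneously gives x = 14, y = 3.

x = 14, y = 3, maximum P = 430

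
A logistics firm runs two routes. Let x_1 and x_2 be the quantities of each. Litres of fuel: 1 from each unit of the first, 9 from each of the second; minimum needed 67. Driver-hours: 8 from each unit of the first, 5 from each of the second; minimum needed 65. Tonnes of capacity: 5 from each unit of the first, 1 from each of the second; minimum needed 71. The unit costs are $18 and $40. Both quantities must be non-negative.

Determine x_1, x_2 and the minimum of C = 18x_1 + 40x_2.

x_1 = 13, x_2 = 6, minimum C = 474

Corner points and C = 18x_1 + 40x_2:
  (0, 71) → C = 2840
  (67, 0) → C = 1206
  (13, 6) → C = 474
The feasible region is unbounded (it extends along (0, 1), (1, 0)), but C strictly increases along every unbounded feasible direction, so there is no improving ray and the minimum is attained at a vertex.

At the optimal vertex, x_1 + 9x_2 = 67 and 5x_1 + x_2 = 71.
Solving simultaneously gives x_1 = 13, x_2 = 6.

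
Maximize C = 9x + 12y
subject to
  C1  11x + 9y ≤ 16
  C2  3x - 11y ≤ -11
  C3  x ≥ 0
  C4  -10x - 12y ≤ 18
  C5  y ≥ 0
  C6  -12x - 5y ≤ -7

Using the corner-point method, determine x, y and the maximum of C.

x = 0, y = 16/9, maximum C = 64/3

Extreme points and C = 9x + 12y:
  (77/148, 169/148) → C = 2721/148
  (0, 16/9) → C = 64/3
  (22/147, 51/49) → C = 678/49
  (0, 7/5) → C = 84/5

The optimum lies where 11x + 9y = 16 and x = 0.
Solving simultaneously gives x = 0, y = 16/9.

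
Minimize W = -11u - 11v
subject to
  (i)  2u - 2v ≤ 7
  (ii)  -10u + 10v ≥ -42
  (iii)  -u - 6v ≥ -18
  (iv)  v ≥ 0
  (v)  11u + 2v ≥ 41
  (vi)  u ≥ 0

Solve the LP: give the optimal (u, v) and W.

Corner points and W = -11u - 11v:
  (39/7, 29/14) → W = -1177/14
  (48/13, 5/26) → W = -1111/26
  (105/32, 157/64) → W = -4037/64

The optimum lies where 2u - 2v = 7 and -u - 6v = -18.
Solving simultaneously gives u = 39/7, v = 29/14.

u = 39/7, v = 29/14, minimum W = -1177/14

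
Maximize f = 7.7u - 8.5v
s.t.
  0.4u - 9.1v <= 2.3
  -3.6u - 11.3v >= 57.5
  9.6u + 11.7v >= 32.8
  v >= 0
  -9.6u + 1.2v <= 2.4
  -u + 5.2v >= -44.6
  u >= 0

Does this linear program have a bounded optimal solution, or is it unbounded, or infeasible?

infeasible

The boundaries 0.4u - 9.1v = 2.3 and v = 0 meet at (5.75, 0), but that point violates -3.6u - 11.3v ≥ 57.5. Every candidate vertex is excluded by some other constraint, so the feasible region is empty.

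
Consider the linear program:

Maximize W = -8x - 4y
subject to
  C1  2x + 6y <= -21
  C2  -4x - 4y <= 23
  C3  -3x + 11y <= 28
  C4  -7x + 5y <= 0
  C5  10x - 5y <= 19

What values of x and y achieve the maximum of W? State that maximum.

x = -115/48, y = -161/48, maximum W = 391/12

Feasible corners and W = -8x - 4y:
  (-105/52, -147/52) → W = 357/13
  (9/70, -124/35) → W = 92/7
  (-115/48, -161/48) → W = 391/12
  (-13/20, -51/10) → W = 128/5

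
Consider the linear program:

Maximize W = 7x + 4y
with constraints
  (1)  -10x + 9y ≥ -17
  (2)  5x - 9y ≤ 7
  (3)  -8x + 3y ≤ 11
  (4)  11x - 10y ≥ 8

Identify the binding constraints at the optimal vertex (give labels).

(1) and (4)

Extreme points and W = 7x + 4y:
  (2, 1/3) → W = 46/3
  (98, 107) → W = 1114
  (2/49, -37/49) → W = -134/49

The maximum is at (98, 107). Substituting into each constraint, equality holds for (1) and (4); the remaining constraints have slack.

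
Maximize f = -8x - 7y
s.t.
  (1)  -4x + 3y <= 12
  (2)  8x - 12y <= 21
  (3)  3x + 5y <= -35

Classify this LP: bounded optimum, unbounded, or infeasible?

Vertices and f = -8x - 7y:
  (-69/8, -15/2) → f = 243/2
  (-165/29, -104/29) → f = 2048/29
  (-315/76, -343/76) → f = 259/4
The feasible region has finitely many vertices and no improving ray; the maximum is 243/2 at (-69/8, -15/2).

bounded optimum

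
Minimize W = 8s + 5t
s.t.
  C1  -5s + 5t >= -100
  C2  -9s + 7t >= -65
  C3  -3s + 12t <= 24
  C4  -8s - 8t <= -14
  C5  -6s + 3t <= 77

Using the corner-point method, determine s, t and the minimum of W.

Feasible corners and W = 8s + 5t:
  (316/29, 137/29) → W = 3213/29
  (309/64, -197/64) → W = 1487/64
  (-1/5, 39/20) → W = 163/20

s = -1/5, t = 39/20, minimum W = 163/20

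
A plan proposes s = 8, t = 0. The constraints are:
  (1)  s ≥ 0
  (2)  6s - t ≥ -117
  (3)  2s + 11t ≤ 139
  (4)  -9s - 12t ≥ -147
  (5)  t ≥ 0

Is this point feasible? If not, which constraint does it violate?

(1): 8 ≥ 0 ✓
(2): 48 ≥ -117 ✓
(3): 16 ≤ 139 ✓
(4): -72 ≥ -147 ✓
(5): 0 ≥ 0 ✓

feasible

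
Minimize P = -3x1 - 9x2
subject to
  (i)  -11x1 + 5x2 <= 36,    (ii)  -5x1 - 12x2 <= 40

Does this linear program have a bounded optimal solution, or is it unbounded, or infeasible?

From the feasible point (-632/157, -260/157), moving in the direction (5, 11) keeps every constraint satisfied while P decreases without bound.

unbounded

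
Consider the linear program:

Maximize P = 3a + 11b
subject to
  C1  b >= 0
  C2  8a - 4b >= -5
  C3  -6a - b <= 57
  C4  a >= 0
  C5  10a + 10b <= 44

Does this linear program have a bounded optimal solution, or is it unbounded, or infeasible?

bounded optimum

Vertices and P = 3a + 11b:
  (0, 0) → P = 0
  (22/5, 0) → P = 66/5
  (0, 5/4) → P = 55/4
  (21/20, 67/20) → P = 40
The feasible region has finitely many vertices and no improving ray; the maximum is 40 at (21/20, 67/20).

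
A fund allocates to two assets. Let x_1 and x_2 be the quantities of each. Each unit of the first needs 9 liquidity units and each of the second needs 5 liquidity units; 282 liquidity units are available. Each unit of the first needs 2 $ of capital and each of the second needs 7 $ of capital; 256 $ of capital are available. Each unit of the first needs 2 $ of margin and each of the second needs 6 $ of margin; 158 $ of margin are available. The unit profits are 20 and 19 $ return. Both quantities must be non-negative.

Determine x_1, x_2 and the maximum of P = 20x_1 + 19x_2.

x_1 = 41/2, x_2 = 39/2, maximum P = 1561/2

Feasible corners and P = 20x_1 + 19x_2:
  (0, 0) → P = 0
  (0, 79/3) → P = 1501/3
  (94/3, 0) → P = 1880/3
  (41/2, 39/2) → P = 1561/2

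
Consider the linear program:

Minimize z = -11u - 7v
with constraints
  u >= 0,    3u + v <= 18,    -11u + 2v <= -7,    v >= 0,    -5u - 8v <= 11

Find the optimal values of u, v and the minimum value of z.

Feasible corners and z = -11u - 7v:
  (43/17, 177/17) → z = -1712/17
  (6, 0) → z = -66
  (7/11, 0) → z = -7

The optimum lies where 3u + v = 18 and -11u + 2v = -7.
Solving simultaneously gives u = 43/17, v = 177/17.

u = 43/17, v = 177/17, minimum z = -1712/17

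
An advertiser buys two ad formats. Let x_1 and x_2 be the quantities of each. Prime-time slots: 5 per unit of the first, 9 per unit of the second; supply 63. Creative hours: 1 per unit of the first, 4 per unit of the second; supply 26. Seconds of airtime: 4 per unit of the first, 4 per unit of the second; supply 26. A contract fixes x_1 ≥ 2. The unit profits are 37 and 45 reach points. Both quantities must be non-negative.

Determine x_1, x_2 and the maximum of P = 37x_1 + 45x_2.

Feasible corners and P = 37x_1 + 45x_2:
  (13/2, 0) → P = 481/2
  (2, 0) → P = 74
  (2, 9/2) → P = 553/2

At the optimal vertex, 4x_1 + 4x_2 = 26 and x_1 = 2.
Solving simultaneously gives x_1 = 2, x_2 = 9/2.

x_1 = 2, x_2 = 9/2, maximum P = 553/2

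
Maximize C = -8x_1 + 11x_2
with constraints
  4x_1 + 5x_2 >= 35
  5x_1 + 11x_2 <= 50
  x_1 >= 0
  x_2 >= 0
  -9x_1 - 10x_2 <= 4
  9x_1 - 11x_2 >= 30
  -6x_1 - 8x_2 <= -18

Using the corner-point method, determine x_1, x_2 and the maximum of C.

x_1 = 135/19, x_2 = 25/19, maximum C = -805/19

Feasible corners and C = -8x_1 + 11x_2:
  (135/19, 25/19) → C = -805/19
  (35/4, 0) → C = -70
  (10, 0) → C = -80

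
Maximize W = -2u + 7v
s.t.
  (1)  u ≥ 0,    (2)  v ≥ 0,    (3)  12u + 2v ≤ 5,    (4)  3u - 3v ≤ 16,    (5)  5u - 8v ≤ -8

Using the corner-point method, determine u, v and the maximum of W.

Vertices and W = -2u + 7v:
  (0, 5/2) → W = 35/2
  (0, 1) → W = 7
  (12/53, 121/106) → W = 799/106

u = 0, v = 5/2, maximum W = 35/2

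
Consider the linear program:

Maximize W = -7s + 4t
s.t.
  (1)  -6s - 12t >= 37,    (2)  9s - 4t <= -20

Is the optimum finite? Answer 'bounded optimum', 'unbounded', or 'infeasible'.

unbounded

From the feasible point (-97/33, -71/44), moving in the direction (-12, 6) keeps every constraint satisfied while W increases without bound.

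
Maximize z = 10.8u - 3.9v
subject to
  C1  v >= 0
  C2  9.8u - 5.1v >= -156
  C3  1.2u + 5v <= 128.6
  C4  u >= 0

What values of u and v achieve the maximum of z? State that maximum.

u = 643/6, v = 0, maximum z = 5787/5

Vertices and z = 10.8u - 3.9v:
  (643/6, 0) → z = 5787/5
  (0, 0) → z = 0
  (0, 643/25) → z = -25077/250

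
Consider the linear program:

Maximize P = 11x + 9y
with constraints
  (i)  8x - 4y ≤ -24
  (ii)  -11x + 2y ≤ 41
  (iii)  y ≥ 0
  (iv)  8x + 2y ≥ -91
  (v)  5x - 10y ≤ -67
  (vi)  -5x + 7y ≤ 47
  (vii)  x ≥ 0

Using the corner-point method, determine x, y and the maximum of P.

x = 5/9, y = 64/9, maximum P = 631/9

The optimum lies where 8x - 4y = -24 and -5x + 7y = 47.
Solving simultaneously gives x = 5/9, y = 64/9.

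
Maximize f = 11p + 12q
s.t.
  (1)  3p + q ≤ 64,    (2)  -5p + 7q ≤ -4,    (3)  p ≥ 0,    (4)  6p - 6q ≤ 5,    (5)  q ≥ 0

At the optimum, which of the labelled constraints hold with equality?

Feasible corners and f = 11p + 12q:
  (11/12, 1/12) → f = 133/12
  (4/5, 0) → f = 44/5
  (5/6, 0) → f = 55/6

The maximum is at (11/12, 1/12). Substituting into each constraint, equality holds for (2) and (4); the remaining constraints have slack.

(2) and (4)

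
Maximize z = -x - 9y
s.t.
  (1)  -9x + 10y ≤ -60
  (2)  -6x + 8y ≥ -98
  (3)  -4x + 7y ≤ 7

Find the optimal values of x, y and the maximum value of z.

Feasible corners and z = -x - 9y:
  (-125/3, -87/2) → z = 2599/6
  (490/23, 303/23) → z = -3217/23
  (371/5, 217/5) → z = -2324/5

The optimum lies where -9x + 10y = -60 and -6x + 8y = -98.
Solving simultaneously gives x = -125/3, y = -87/2.

x = -125/3, y = -87/2, maximum z = 2599/6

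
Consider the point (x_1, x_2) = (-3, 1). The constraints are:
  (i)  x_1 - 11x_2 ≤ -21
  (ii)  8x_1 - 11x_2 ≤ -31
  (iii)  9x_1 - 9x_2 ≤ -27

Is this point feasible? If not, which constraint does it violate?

Constraint (i): x_1 - 11x_2 = -14, which is not ≤ -21. All other constraints are satisfied.

not feasible — violates (i)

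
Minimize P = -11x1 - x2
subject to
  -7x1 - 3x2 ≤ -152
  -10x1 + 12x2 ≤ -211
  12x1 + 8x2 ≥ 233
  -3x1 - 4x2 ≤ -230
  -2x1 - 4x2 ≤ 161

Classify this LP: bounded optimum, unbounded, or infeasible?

unbounded

From the feasible point (901/19, 1667/76), moving in the direction (12, 10) keeps every constraint satisfied while P decreases without bound.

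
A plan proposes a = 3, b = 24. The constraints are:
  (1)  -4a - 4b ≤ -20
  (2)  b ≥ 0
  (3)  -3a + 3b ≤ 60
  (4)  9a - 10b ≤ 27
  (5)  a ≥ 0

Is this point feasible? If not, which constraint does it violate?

not feasible — violates (3)

Constraint (3): -3a + 3b = 63, which is not ≤ 60. All other constraints are satisfied.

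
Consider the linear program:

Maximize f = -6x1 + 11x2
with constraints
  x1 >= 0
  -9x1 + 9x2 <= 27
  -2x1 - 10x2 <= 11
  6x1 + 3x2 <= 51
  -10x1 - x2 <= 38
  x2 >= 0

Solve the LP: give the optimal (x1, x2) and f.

The binding constraints are -9x1 + 9x2 = 27 and 6x1 + 3x2 = 51.
Solving simultaneously gives x1 = 14/3, x2 = 23/3.

x1 = 14/3, x2 = 23/3, maximum f = 169/3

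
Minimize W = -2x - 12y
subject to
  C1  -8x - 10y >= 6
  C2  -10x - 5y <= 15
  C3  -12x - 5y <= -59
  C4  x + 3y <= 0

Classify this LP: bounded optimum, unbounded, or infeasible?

Vertices and W = -2x - 12y:
  (31/4, -34/5) → W = 661/10
  (37, -77) → W = 850
The feasible region has finitely many vertices and no improving ray; the minimum is 661/10 at (31/4, -34/5).

bounded optimum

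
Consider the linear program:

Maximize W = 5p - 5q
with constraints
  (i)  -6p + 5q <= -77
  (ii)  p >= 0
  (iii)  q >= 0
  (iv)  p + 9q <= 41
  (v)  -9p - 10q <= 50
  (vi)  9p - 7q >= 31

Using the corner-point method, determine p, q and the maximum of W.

p = 41, q = 0, maximum W = 205

Vertices and W = 5p - 5q:
  (77/6, 0) → W = 385/6
  (898/59, 169/59) → W = 3645/59
  (41, 0) → W = 205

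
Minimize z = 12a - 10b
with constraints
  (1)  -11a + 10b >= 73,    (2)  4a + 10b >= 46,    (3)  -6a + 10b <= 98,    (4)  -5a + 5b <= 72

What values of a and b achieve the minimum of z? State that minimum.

Feasible corners and z = 12a - 10b:
  (-9/5, 133/25) → z = -374/5
  (5, 64/5) → z = -68
  (-26/5, 167/25) → z = -646/5

The optimum lies where 4a + 10b = 46 and -6a + 10b = 98.
Solving simultaneously gives a = -26/5, b = 167/25.

a = -26/5, b = 167/25, minimum z = -646/5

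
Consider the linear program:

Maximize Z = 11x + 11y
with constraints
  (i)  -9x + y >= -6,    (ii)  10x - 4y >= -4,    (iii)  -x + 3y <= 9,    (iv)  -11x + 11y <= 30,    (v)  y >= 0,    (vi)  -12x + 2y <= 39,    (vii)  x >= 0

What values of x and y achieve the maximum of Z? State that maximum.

x = 27/26, y = 87/26, maximum Z = 627/13

Corner points and Z = 11x + 11y:
  (27/26, 87/26) → Z = 627/13
  (2/3, 0) → Z = 22/3
  (12/13, 43/13) → Z = 605/13
  (0, 1) → Z = 11
  (0, 0) → Z = 0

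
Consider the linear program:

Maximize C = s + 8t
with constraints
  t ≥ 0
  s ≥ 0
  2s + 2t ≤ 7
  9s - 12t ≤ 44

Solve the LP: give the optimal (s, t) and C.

s = 0, t = 7/2, maximum C = 28

Corner points and C = s + 8t:
  (0, 0) → C = 0
  (7/2, 0) → C = 7/2
  (0, 7/2) → C = 28

The binding constraints are s = 0 and 2s + 2t = 7.
Solving simultaneously gives s = 0, t = 7/2.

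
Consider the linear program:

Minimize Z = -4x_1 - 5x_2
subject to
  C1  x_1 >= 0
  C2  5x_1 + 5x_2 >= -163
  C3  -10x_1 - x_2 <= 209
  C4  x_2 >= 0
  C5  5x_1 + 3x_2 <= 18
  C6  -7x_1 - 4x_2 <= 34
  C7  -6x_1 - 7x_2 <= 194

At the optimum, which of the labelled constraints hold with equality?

C1 and C5

Feasible corners and Z = -4x_1 - 5x_2:
  (0, 0) → Z = 0
  (0, 6) → Z = -30
  (18/5, 0) → Z = -72/5

The minimum is at (0, 6). Substituting into each constraint, equality holds for C1 and C5; the remaining constraints have slack.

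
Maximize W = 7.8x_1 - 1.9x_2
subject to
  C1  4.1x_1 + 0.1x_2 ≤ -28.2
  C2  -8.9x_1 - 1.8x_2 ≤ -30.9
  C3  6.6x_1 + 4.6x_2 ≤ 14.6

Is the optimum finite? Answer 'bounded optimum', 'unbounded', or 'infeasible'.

infeasible

The boundaries 4.1x_1 + 0.1x_2 = -28.2 and -8.9x_1 - 1.8x_2 = -30.9 meet at (-5385/649, 37767/649), but that point violates 6.6x_1 + 4.6x_2 ≤ 14.6. Every candidate vertex is excluded by some other constraint, so the feasible region is empty.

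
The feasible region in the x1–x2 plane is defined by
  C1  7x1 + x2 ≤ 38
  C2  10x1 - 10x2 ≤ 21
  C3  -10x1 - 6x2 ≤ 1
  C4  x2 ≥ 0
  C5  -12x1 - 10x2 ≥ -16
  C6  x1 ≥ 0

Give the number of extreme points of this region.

3

Of the 15 pairwise boundary intersections, those satisfying every inequality are:
  (4/3, 0)
  (0, 0)
  (0, 8/5)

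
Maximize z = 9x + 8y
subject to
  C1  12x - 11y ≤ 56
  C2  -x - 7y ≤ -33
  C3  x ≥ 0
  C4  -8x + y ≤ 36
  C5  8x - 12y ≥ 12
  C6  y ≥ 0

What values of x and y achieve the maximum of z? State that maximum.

x = 135/14, y = 38/7, maximum z = 1823/14

Vertices and z = 9x + 8y:
  (151/19, 68/19) → z = 1903/19
  (135/14, 38/7) → z = 1823/14
  (120/17, 63/17) → z = 1584/17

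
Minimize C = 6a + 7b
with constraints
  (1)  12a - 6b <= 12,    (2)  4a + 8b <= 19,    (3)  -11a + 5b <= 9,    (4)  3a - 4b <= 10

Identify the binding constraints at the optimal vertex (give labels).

Extreme points and C = 6a + 7b:
  (7/4, 3/2) → C = 21
  (-2/5, -14/5) → C = -22
  (23/108, 245/108) → C = 1853/108
  (-86/29, -137/29) → C = -1475/29

The minimum is at (-86/29, -137/29). Substituting into each constraint, equality holds for (3) and (4); the remaining constraints have slack.

(3) and (4)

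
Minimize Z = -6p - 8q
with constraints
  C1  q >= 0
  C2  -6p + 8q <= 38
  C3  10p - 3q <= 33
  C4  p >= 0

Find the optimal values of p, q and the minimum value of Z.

p = 189/31, q = 289/31, minimum Z = -3446/31

Feasible corners and Z = -6p - 8q:
  (33/10, 0) → Z = -99/5
  (0, 0) → Z = 0
  (189/31, 289/31) → Z = -3446/31
  (0, 19/4) → Z = -38

The optimum lies where -6p + 8q = 38 and 10p - 3q = 33.
Solving simultaneously gives p = 189/31, q = 289/31.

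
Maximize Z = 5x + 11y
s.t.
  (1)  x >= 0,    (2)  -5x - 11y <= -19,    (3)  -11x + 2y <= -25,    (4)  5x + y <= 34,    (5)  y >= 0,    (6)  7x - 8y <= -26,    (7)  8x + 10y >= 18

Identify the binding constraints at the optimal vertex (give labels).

Vertices and Z = 5x + 11y:
  (31/7, 83/7) → Z = 1068/7
  (126/37, 461/74) → Z = 6331/74
  (246/47, 368/47) → Z = 5278/47

The maximum is at (31/7, 83/7). Substituting into each constraint, equality holds for (3) and (4); the remaining constraints have slack.

(3) and (4)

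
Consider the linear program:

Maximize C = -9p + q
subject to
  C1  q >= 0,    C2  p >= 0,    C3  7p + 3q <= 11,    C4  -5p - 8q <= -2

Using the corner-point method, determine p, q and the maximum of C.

p = 0, q = 11/3, maximum C = 11/3

Feasible corners and C = -9p + q:
  (11/7, 0) → C = -99/7
  (2/5, 0) → C = -18/5
  (0, 11/3) → C = 11/3
  (0, 1/4) → C = 1/4

At the optimal vertex, p = 0 and 7p + 3q = 11.
Solving simultaneously gives p = 0, q = 11/3.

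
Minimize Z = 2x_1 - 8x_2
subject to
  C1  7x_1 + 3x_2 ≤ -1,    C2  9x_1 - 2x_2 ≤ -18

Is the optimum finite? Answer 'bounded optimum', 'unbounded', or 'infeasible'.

From the feasible point (-56/41, 117/41), moving in the direction (-3, 7) keeps every constraint satisfied while Z decreases without bound.

unbounded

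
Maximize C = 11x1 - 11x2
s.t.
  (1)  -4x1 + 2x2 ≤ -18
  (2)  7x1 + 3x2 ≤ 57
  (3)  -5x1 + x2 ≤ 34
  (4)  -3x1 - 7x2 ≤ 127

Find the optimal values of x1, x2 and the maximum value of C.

x1 = 39/2, x2 = -53/2, maximum C = 506

Corner points and C = 11x1 - 11x2:
  (84/13, 51/13) → C = 363/13
  (-64/17, -281/17) → C = 2387/17
  (39/2, -53/2) → C = 506

The optimum lies where 7x1 + 3x2 = 57 and -3x1 - 7x2 = 127.
Solving simultaneously gives x1 = 39/2, x2 = -53/2.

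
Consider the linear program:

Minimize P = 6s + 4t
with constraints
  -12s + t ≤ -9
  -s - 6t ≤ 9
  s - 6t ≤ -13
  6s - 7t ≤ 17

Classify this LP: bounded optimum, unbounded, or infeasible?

Vertices and P = 6s + 4t:
  (67/71, 165/71) → P = 1062/71
  (193/29, 95/29) → P = 1538/29
The feasible region has finitely many vertices and no improving ray; the minimum is 1062/71 at (67/71, 165/71).

bounded optimum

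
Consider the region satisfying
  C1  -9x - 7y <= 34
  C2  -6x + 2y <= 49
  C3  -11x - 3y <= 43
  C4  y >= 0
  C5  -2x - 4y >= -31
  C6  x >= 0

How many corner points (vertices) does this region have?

Of the 15 pairwise boundary intersections, those satisfying every inequality are:
  (31/2, 0)
  (0, 0)
  (0, 31/4)

3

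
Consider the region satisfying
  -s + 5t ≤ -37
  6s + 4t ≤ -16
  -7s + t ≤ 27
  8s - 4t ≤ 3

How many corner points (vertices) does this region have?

3

Intersecting each pair of boundary lines and keeping only the points that satisfy every inequality leaves:
  (-86/17, -143/17)
  (-133/36, -293/36)
  (-111/20, -237/20)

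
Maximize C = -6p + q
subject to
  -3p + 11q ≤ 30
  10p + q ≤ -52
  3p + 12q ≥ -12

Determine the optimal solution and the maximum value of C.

Feasible corners and C = -6p + q:
  (-602/113, 144/113) → C = 3756/113
  (-164/23, 18/23) → C = 1002/23
  (-68/13, 4/13) → C = 412/13

The optimum lies where -3p + 11q = 30 and 3p + 12q = -12.
Solving simultaneously gives p = -164/23, q = 18/23.

p = -164/23, q = 18/23, maximum C = 1002/23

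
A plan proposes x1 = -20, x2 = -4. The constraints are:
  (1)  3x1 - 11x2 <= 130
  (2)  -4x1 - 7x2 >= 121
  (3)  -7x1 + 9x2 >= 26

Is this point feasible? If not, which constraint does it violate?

Constraint (2): -4x1 - 7x2 = 108, which is not ≥ 121. All other constraints are satisfied.

not feasible — violates (2)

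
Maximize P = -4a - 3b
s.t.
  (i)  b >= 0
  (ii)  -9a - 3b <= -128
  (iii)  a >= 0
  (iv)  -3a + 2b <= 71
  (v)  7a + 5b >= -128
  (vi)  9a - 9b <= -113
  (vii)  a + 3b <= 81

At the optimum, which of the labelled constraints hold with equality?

(ii) and (vi)

Corner points and P = -4a - 3b:
  (271/36, 241/12) → P = -3253/36
  (47/8, 601/24) → P = -789/8
  (65/6, 421/18) → P = -227/2

The maximum is at (271/36, 241/12). Substituting into each constraint, equality holds for (ii) and (vi); the remaining constraints have slack.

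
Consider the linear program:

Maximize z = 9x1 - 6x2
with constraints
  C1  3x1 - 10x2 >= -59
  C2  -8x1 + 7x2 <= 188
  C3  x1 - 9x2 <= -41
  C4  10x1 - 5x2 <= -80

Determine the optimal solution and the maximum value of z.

x1 = -103/17, x2 = 66/17, maximum z = -1323/17

Vertices and z = 9x1 - 6x2:
  (-121/17, 64/17) → z = -1473/17
  (-101/17, 70/17) → z = -1329/17
  (-103/17, 66/17) → z = -1323/17

The binding constraints are x1 - 9x2 = -41 and 10x1 - 5x2 = -80.
Solving simultaneously gives x1 = -103/17, x2 = 66/17.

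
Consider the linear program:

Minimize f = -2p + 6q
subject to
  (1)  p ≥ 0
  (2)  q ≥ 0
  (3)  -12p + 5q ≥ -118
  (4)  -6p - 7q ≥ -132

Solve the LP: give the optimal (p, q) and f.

Corner points and f = -2p + 6q:
  (0, 0) → f = 0
  (0, 132/7) → f = 792/7
  (59/6, 0) → f = -59/3
  (743/57, 146/19) → f = 1142/57

The optimum lies where q = 0 and -12p + 5q = -118.
Solving simultaneously gives p = 59/6, q = 0.

p = 59/6, q = 0, minimum f = -59/3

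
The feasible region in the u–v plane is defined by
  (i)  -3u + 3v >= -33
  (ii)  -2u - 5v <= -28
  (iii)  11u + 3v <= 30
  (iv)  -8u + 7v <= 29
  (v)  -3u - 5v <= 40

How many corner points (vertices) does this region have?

Pairwise boundary intersections that survive every other constraint:
  (66/49, 248/49)
  (17/18, 47/9)
  (123/101, 559/101)

3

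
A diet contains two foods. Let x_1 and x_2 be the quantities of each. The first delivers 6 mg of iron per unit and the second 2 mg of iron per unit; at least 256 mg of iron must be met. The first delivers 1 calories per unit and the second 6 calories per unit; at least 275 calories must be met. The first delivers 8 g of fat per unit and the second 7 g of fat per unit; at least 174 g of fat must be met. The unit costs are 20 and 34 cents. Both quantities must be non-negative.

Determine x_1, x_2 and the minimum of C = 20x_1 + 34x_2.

x_1 = 29, x_2 = 41, minimum C = 1974

Vertices and C = 20x_1 + 34x_2:
  (0, 128) → C = 4352
  (275, 0) → C = 5500
  (29, 41) → C = 1974
The feasible region is unbounded (it extends along (0, 1), (1, 0)), but C strictly increases along every unbounded feasible direction, so there is no improving ray and the minimum is attained at a vertex.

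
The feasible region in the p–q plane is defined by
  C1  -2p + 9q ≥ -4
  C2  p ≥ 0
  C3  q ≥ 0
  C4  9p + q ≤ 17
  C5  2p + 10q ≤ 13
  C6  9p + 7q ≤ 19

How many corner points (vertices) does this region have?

Of the 15 pairwise boundary intersections, those satisfying every inequality are:
  (0, 0)
  (0, 13/10)
  (17/9, 0)
  (50/27, 1/3)
  (99/76, 79/76)

5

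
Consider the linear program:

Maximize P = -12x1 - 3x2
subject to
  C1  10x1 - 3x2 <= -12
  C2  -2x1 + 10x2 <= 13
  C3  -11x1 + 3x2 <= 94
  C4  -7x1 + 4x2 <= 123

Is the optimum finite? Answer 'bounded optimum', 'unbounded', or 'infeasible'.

bounded optimum

Corner points and P = -12x1 - 3x2:
  (-81/94, 53/47) → P = 327/47
  (-82, -808/3) → P = 1792
  (-901/104, -45/104) → P = 10947/104
The feasible region has finitely many vertices and no improving ray; the maximum is 1792 at (-82, -808/3).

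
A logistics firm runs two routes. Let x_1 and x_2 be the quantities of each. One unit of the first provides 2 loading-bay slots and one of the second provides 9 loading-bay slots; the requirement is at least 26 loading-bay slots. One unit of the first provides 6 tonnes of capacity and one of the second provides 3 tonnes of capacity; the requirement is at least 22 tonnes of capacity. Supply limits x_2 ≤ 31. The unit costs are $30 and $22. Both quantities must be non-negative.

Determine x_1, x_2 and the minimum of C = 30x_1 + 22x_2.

Vertices and C = 30x_1 + 22x_2:
  (0, 22/3) → C = 484/3
  (0, 31) → C = 682
  (13, 0) → C = 390
  (5/2, 7/3) → C = 379/3
The feasible region is unbounded (it extends along (1, 0)), but C strictly increases along every unbounded feasible direction, so there is no improving ray and the minimum is attained at a vertex.

The binding constraints are 2x_1 + 9x_2 = 26 and 6x_1 + 3x_2 = 22.
Solving simultaneously gives x_1 = 5/2, x_2 = 7/3.

x_1 = 5/2, x_2 = 7/3, minimum C = 379/3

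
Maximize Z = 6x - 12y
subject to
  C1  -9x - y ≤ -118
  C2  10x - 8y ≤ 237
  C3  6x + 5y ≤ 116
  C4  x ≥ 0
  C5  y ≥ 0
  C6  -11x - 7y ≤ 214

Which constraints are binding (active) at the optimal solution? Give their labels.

Corner points and Z = 6x - 12y:
  (158/13, 112/13) → Z = -396/13
  (118/9, 0) → Z = 236/3
  (58/3, 0) → Z = 116

The maximum is at (58/3, 0). Substituting into each constraint, equality holds for C3 and C5; the remaining constraints have slack.

C3 and C5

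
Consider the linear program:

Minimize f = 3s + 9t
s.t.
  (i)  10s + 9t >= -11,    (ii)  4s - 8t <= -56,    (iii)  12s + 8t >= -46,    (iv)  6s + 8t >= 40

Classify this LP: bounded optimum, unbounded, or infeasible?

bounded optimum

Feasible corners and f = 3s + 9t:
  (-8/5, 31/5) → f = 51
  (-43/3, 63/4) → f = 395/4
The feasible region has finitely many vertices and no improving ray; the minimum is 51 at (-8/5, 31/5).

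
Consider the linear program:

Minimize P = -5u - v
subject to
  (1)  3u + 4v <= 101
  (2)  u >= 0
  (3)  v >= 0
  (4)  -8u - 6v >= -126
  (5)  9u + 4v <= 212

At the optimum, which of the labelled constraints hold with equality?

(3) and (4)

Vertices and P = -5u - v:
  (0, 0) → P = 0
  (0, 21) → P = -21
  (63/4, 0) → P = -315/4

The minimum is at (63/4, 0). Substituting into each constraint, equality holds for (3) and (4); the remaining constraints have slack.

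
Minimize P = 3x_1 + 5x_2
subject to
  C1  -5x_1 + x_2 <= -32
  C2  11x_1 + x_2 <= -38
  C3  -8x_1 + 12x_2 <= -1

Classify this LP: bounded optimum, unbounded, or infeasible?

From the feasible point (-3/8, -271/8), moving in the direction (-1, -5) keeps every constraint satisfied while P decreases without bound.

unbounded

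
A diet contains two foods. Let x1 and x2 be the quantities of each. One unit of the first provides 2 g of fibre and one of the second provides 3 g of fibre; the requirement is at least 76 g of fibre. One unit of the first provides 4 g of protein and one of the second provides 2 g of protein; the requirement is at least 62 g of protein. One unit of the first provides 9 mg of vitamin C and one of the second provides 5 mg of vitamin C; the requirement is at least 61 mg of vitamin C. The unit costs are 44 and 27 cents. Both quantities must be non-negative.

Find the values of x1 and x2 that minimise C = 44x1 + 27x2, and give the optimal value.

x1 = 17/4, x2 = 45/2, minimum C = 1589/2

The feasible region is unbounded (it extends along (0, 1), (1, 0)), but C strictly increases along every unbounded feasible direction, so there is no improving ray and the minimum is attained at a vertex.

The optimum lies where 2x1 + 3x2 = 76 and 4x1 + 2x2 = 62.
Solving simultaneously gives x1 = 17/4, x2 = 45/2.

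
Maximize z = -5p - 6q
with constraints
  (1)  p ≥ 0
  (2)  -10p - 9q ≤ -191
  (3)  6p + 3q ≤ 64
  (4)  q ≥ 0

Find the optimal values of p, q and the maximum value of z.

p = 1/8, q = 253/12, maximum z = -1017/8

Feasible corners and z = -5p - 6q:
  (0, 191/9) → z = -382/3
  (0, 64/3) → z = -128
  (1/8, 253/12) → z = -1017/8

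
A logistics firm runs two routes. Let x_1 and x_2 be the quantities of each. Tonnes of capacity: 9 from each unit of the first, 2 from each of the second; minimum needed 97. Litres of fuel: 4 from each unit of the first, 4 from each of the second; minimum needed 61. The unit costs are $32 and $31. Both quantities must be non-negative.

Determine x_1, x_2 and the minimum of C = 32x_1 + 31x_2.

Corner points and C = 32x_1 + 31x_2:
  (0, 97/2) → C = 3007/2
  (61/4, 0) → C = 488
  (19/2, 23/4) → C = 1929/4
The feasible region is unbounded (it extends along (0, 1), (1, 0)), but C strictly increases along every unbounded feasible direction, so there is no improving ray and the minimum is attained at a vertex.

x_1 = 19/2, x_2 = 23/4, minimum C = 1929/4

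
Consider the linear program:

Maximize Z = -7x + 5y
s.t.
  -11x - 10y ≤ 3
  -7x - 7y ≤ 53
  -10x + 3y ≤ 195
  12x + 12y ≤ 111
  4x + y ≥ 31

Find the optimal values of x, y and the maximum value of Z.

Corner points and Z = -7x + 5y:
  (509/7, -562/7) → Z = -6373/7
  (313/29, -353/29) → Z = -3956/29
  (29/4, 2) → Z = -163/4
The feasible region is unbounded (it extends along (1, -1)), but Z strictly decreases along every unbounded feasible direction, so there is no improving ray and the maximum is attained at a vertex.

x = 29/4, y = 2, maximum Z = -163/4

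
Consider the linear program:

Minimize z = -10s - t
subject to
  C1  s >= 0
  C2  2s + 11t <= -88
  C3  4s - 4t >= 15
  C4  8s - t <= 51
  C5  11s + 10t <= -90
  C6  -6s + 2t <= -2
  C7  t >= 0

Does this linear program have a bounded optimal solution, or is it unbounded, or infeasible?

The boundaries s = 0 and 8s - t = 51 meet at (0, -51), but that point violates t ≥ 0. Every candidate vertex is excluded by some other constraint, so the feasible region is empty.

infeasible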